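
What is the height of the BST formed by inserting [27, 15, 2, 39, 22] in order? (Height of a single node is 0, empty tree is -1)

Insertion order: [27, 15, 2, 39, 22]
Tree (level-order array): [27, 15, 39, 2, 22]
Compute height bottom-up (empty subtree = -1):
  height(2) = 1 + max(-1, -1) = 0
  height(22) = 1 + max(-1, -1) = 0
  height(15) = 1 + max(0, 0) = 1
  height(39) = 1 + max(-1, -1) = 0
  height(27) = 1 + max(1, 0) = 2
Height = 2


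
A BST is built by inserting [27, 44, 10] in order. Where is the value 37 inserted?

Starting tree (level order): [27, 10, 44]
Insertion path: 27 -> 44
Result: insert 37 as left child of 44
Final tree (level order): [27, 10, 44, None, None, 37]


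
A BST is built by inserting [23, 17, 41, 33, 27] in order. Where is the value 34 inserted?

Starting tree (level order): [23, 17, 41, None, None, 33, None, 27]
Insertion path: 23 -> 41 -> 33
Result: insert 34 as right child of 33
Final tree (level order): [23, 17, 41, None, None, 33, None, 27, 34]


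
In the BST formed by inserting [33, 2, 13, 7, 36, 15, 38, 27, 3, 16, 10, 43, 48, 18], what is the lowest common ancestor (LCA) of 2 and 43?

Tree insertion order: [33, 2, 13, 7, 36, 15, 38, 27, 3, 16, 10, 43, 48, 18]
Tree (level-order array): [33, 2, 36, None, 13, None, 38, 7, 15, None, 43, 3, 10, None, 27, None, 48, None, None, None, None, 16, None, None, None, None, 18]
In a BST, the LCA of p=2, q=43 is the first node v on the
root-to-leaf path with p <= v <= q (go left if both < v, right if both > v).
Walk from root:
  at 33: 2 <= 33 <= 43, this is the LCA
LCA = 33


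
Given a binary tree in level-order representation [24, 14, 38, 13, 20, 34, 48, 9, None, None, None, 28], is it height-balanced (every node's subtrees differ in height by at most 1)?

Tree (level-order array): [24, 14, 38, 13, 20, 34, 48, 9, None, None, None, 28]
Definition: a tree is height-balanced if, at every node, |h(left) - h(right)| <= 1 (empty subtree has height -1).
Bottom-up per-node check:
  node 9: h_left=-1, h_right=-1, diff=0 [OK], height=0
  node 13: h_left=0, h_right=-1, diff=1 [OK], height=1
  node 20: h_left=-1, h_right=-1, diff=0 [OK], height=0
  node 14: h_left=1, h_right=0, diff=1 [OK], height=2
  node 28: h_left=-1, h_right=-1, diff=0 [OK], height=0
  node 34: h_left=0, h_right=-1, diff=1 [OK], height=1
  node 48: h_left=-1, h_right=-1, diff=0 [OK], height=0
  node 38: h_left=1, h_right=0, diff=1 [OK], height=2
  node 24: h_left=2, h_right=2, diff=0 [OK], height=3
All nodes satisfy the balance condition.
Result: Balanced


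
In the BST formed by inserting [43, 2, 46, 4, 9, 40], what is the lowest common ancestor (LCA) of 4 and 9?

Tree insertion order: [43, 2, 46, 4, 9, 40]
Tree (level-order array): [43, 2, 46, None, 4, None, None, None, 9, None, 40]
In a BST, the LCA of p=4, q=9 is the first node v on the
root-to-leaf path with p <= v <= q (go left if both < v, right if both > v).
Walk from root:
  at 43: both 4 and 9 < 43, go left
  at 2: both 4 and 9 > 2, go right
  at 4: 4 <= 4 <= 9, this is the LCA
LCA = 4


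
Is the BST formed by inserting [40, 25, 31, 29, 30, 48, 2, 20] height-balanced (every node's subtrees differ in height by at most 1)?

Tree (level-order array): [40, 25, 48, 2, 31, None, None, None, 20, 29, None, None, None, None, 30]
Definition: a tree is height-balanced if, at every node, |h(left) - h(right)| <= 1 (empty subtree has height -1).
Bottom-up per-node check:
  node 20: h_left=-1, h_right=-1, diff=0 [OK], height=0
  node 2: h_left=-1, h_right=0, diff=1 [OK], height=1
  node 30: h_left=-1, h_right=-1, diff=0 [OK], height=0
  node 29: h_left=-1, h_right=0, diff=1 [OK], height=1
  node 31: h_left=1, h_right=-1, diff=2 [FAIL (|1--1|=2 > 1)], height=2
  node 25: h_left=1, h_right=2, diff=1 [OK], height=3
  node 48: h_left=-1, h_right=-1, diff=0 [OK], height=0
  node 40: h_left=3, h_right=0, diff=3 [FAIL (|3-0|=3 > 1)], height=4
Node 31 violates the condition: |1 - -1| = 2 > 1.
Result: Not balanced


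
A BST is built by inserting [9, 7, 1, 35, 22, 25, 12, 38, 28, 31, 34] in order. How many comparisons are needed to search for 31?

Search path for 31: 9 -> 35 -> 22 -> 25 -> 28 -> 31
Found: True
Comparisons: 6


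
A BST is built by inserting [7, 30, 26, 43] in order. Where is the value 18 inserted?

Starting tree (level order): [7, None, 30, 26, 43]
Insertion path: 7 -> 30 -> 26
Result: insert 18 as left child of 26
Final tree (level order): [7, None, 30, 26, 43, 18]


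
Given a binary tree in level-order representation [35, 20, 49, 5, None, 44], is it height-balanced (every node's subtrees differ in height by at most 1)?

Tree (level-order array): [35, 20, 49, 5, None, 44]
Definition: a tree is height-balanced if, at every node, |h(left) - h(right)| <= 1 (empty subtree has height -1).
Bottom-up per-node check:
  node 5: h_left=-1, h_right=-1, diff=0 [OK], height=0
  node 20: h_left=0, h_right=-1, diff=1 [OK], height=1
  node 44: h_left=-1, h_right=-1, diff=0 [OK], height=0
  node 49: h_left=0, h_right=-1, diff=1 [OK], height=1
  node 35: h_left=1, h_right=1, diff=0 [OK], height=2
All nodes satisfy the balance condition.
Result: Balanced


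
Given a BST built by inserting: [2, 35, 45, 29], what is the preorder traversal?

Tree insertion order: [2, 35, 45, 29]
Tree (level-order array): [2, None, 35, 29, 45]
Preorder traversal: [2, 35, 29, 45]


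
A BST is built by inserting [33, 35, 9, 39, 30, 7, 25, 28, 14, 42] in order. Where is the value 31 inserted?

Starting tree (level order): [33, 9, 35, 7, 30, None, 39, None, None, 25, None, None, 42, 14, 28]
Insertion path: 33 -> 9 -> 30
Result: insert 31 as right child of 30
Final tree (level order): [33, 9, 35, 7, 30, None, 39, None, None, 25, 31, None, 42, 14, 28]


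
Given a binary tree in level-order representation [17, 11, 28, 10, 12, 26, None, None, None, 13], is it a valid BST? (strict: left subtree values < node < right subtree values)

Level-order array: [17, 11, 28, 10, 12, 26, None, None, None, 13]
Validate using subtree bounds (lo, hi): at each node, require lo < value < hi,
then recurse left with hi=value and right with lo=value.
Preorder trace (stopping at first violation):
  at node 17 with bounds (-inf, +inf): OK
  at node 11 with bounds (-inf, 17): OK
  at node 10 with bounds (-inf, 11): OK
  at node 12 with bounds (11, 17): OK
  at node 13 with bounds (11, 12): VIOLATION
Node 13 violates its bound: not (11 < 13 < 12).
Result: Not a valid BST


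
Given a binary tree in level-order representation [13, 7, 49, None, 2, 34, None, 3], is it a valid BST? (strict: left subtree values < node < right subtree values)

Level-order array: [13, 7, 49, None, 2, 34, None, 3]
Validate using subtree bounds (lo, hi): at each node, require lo < value < hi,
then recurse left with hi=value and right with lo=value.
Preorder trace (stopping at first violation):
  at node 13 with bounds (-inf, +inf): OK
  at node 7 with bounds (-inf, 13): OK
  at node 2 with bounds (7, 13): VIOLATION
Node 2 violates its bound: not (7 < 2 < 13).
Result: Not a valid BST


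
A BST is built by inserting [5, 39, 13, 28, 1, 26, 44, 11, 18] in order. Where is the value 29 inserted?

Starting tree (level order): [5, 1, 39, None, None, 13, 44, 11, 28, None, None, None, None, 26, None, 18]
Insertion path: 5 -> 39 -> 13 -> 28
Result: insert 29 as right child of 28
Final tree (level order): [5, 1, 39, None, None, 13, 44, 11, 28, None, None, None, None, 26, 29, 18]


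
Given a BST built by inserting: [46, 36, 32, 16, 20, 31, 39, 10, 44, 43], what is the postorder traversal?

Tree insertion order: [46, 36, 32, 16, 20, 31, 39, 10, 44, 43]
Tree (level-order array): [46, 36, None, 32, 39, 16, None, None, 44, 10, 20, 43, None, None, None, None, 31]
Postorder traversal: [10, 31, 20, 16, 32, 43, 44, 39, 36, 46]


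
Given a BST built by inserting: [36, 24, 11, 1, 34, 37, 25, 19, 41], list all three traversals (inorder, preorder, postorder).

Tree insertion order: [36, 24, 11, 1, 34, 37, 25, 19, 41]
Tree (level-order array): [36, 24, 37, 11, 34, None, 41, 1, 19, 25]
Inorder (L, root, R): [1, 11, 19, 24, 25, 34, 36, 37, 41]
Preorder (root, L, R): [36, 24, 11, 1, 19, 34, 25, 37, 41]
Postorder (L, R, root): [1, 19, 11, 25, 34, 24, 41, 37, 36]


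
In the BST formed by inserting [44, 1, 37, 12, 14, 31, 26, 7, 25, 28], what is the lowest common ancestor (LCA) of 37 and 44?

Tree insertion order: [44, 1, 37, 12, 14, 31, 26, 7, 25, 28]
Tree (level-order array): [44, 1, None, None, 37, 12, None, 7, 14, None, None, None, 31, 26, None, 25, 28]
In a BST, the LCA of p=37, q=44 is the first node v on the
root-to-leaf path with p <= v <= q (go left if both < v, right if both > v).
Walk from root:
  at 44: 37 <= 44 <= 44, this is the LCA
LCA = 44


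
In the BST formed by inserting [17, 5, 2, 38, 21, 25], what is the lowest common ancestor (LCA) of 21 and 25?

Tree insertion order: [17, 5, 2, 38, 21, 25]
Tree (level-order array): [17, 5, 38, 2, None, 21, None, None, None, None, 25]
In a BST, the LCA of p=21, q=25 is the first node v on the
root-to-leaf path with p <= v <= q (go left if both < v, right if both > v).
Walk from root:
  at 17: both 21 and 25 > 17, go right
  at 38: both 21 and 25 < 38, go left
  at 21: 21 <= 21 <= 25, this is the LCA
LCA = 21


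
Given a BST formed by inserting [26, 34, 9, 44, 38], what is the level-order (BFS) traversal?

Tree insertion order: [26, 34, 9, 44, 38]
Tree (level-order array): [26, 9, 34, None, None, None, 44, 38]
BFS from the root, enqueuing left then right child of each popped node:
  queue [26] -> pop 26, enqueue [9, 34], visited so far: [26]
  queue [9, 34] -> pop 9, enqueue [none], visited so far: [26, 9]
  queue [34] -> pop 34, enqueue [44], visited so far: [26, 9, 34]
  queue [44] -> pop 44, enqueue [38], visited so far: [26, 9, 34, 44]
  queue [38] -> pop 38, enqueue [none], visited so far: [26, 9, 34, 44, 38]
Result: [26, 9, 34, 44, 38]


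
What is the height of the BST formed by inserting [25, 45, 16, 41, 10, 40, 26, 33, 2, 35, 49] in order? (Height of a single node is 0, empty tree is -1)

Insertion order: [25, 45, 16, 41, 10, 40, 26, 33, 2, 35, 49]
Tree (level-order array): [25, 16, 45, 10, None, 41, 49, 2, None, 40, None, None, None, None, None, 26, None, None, 33, None, 35]
Compute height bottom-up (empty subtree = -1):
  height(2) = 1 + max(-1, -1) = 0
  height(10) = 1 + max(0, -1) = 1
  height(16) = 1 + max(1, -1) = 2
  height(35) = 1 + max(-1, -1) = 0
  height(33) = 1 + max(-1, 0) = 1
  height(26) = 1 + max(-1, 1) = 2
  height(40) = 1 + max(2, -1) = 3
  height(41) = 1 + max(3, -1) = 4
  height(49) = 1 + max(-1, -1) = 0
  height(45) = 1 + max(4, 0) = 5
  height(25) = 1 + max(2, 5) = 6
Height = 6


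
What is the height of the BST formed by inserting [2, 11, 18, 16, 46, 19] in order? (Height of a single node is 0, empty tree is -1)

Insertion order: [2, 11, 18, 16, 46, 19]
Tree (level-order array): [2, None, 11, None, 18, 16, 46, None, None, 19]
Compute height bottom-up (empty subtree = -1):
  height(16) = 1 + max(-1, -1) = 0
  height(19) = 1 + max(-1, -1) = 0
  height(46) = 1 + max(0, -1) = 1
  height(18) = 1 + max(0, 1) = 2
  height(11) = 1 + max(-1, 2) = 3
  height(2) = 1 + max(-1, 3) = 4
Height = 4


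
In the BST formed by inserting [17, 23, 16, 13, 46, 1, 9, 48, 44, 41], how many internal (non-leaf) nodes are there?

Tree built from: [17, 23, 16, 13, 46, 1, 9, 48, 44, 41]
Tree (level-order array): [17, 16, 23, 13, None, None, 46, 1, None, 44, 48, None, 9, 41]
Rule: An internal node has at least one child.
Per-node child counts:
  node 17: 2 child(ren)
  node 16: 1 child(ren)
  node 13: 1 child(ren)
  node 1: 1 child(ren)
  node 9: 0 child(ren)
  node 23: 1 child(ren)
  node 46: 2 child(ren)
  node 44: 1 child(ren)
  node 41: 0 child(ren)
  node 48: 0 child(ren)
Matching nodes: [17, 16, 13, 1, 23, 46, 44]
Count of internal (non-leaf) nodes: 7


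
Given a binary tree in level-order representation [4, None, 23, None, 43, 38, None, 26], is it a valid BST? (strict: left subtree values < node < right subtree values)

Level-order array: [4, None, 23, None, 43, 38, None, 26]
Validate using subtree bounds (lo, hi): at each node, require lo < value < hi,
then recurse left with hi=value and right with lo=value.
Preorder trace (stopping at first violation):
  at node 4 with bounds (-inf, +inf): OK
  at node 23 with bounds (4, +inf): OK
  at node 43 with bounds (23, +inf): OK
  at node 38 with bounds (23, 43): OK
  at node 26 with bounds (23, 38): OK
No violation found at any node.
Result: Valid BST


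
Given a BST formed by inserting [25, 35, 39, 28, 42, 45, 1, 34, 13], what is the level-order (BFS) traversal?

Tree insertion order: [25, 35, 39, 28, 42, 45, 1, 34, 13]
Tree (level-order array): [25, 1, 35, None, 13, 28, 39, None, None, None, 34, None, 42, None, None, None, 45]
BFS from the root, enqueuing left then right child of each popped node:
  queue [25] -> pop 25, enqueue [1, 35], visited so far: [25]
  queue [1, 35] -> pop 1, enqueue [13], visited so far: [25, 1]
  queue [35, 13] -> pop 35, enqueue [28, 39], visited so far: [25, 1, 35]
  queue [13, 28, 39] -> pop 13, enqueue [none], visited so far: [25, 1, 35, 13]
  queue [28, 39] -> pop 28, enqueue [34], visited so far: [25, 1, 35, 13, 28]
  queue [39, 34] -> pop 39, enqueue [42], visited so far: [25, 1, 35, 13, 28, 39]
  queue [34, 42] -> pop 34, enqueue [none], visited so far: [25, 1, 35, 13, 28, 39, 34]
  queue [42] -> pop 42, enqueue [45], visited so far: [25, 1, 35, 13, 28, 39, 34, 42]
  queue [45] -> pop 45, enqueue [none], visited so far: [25, 1, 35, 13, 28, 39, 34, 42, 45]
Result: [25, 1, 35, 13, 28, 39, 34, 42, 45]


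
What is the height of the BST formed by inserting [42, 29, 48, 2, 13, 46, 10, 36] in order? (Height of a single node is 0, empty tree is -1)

Insertion order: [42, 29, 48, 2, 13, 46, 10, 36]
Tree (level-order array): [42, 29, 48, 2, 36, 46, None, None, 13, None, None, None, None, 10]
Compute height bottom-up (empty subtree = -1):
  height(10) = 1 + max(-1, -1) = 0
  height(13) = 1 + max(0, -1) = 1
  height(2) = 1 + max(-1, 1) = 2
  height(36) = 1 + max(-1, -1) = 0
  height(29) = 1 + max(2, 0) = 3
  height(46) = 1 + max(-1, -1) = 0
  height(48) = 1 + max(0, -1) = 1
  height(42) = 1 + max(3, 1) = 4
Height = 4


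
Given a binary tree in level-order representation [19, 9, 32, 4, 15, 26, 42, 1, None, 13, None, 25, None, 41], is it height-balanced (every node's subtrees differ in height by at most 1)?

Tree (level-order array): [19, 9, 32, 4, 15, 26, 42, 1, None, 13, None, 25, None, 41]
Definition: a tree is height-balanced if, at every node, |h(left) - h(right)| <= 1 (empty subtree has height -1).
Bottom-up per-node check:
  node 1: h_left=-1, h_right=-1, diff=0 [OK], height=0
  node 4: h_left=0, h_right=-1, diff=1 [OK], height=1
  node 13: h_left=-1, h_right=-1, diff=0 [OK], height=0
  node 15: h_left=0, h_right=-1, diff=1 [OK], height=1
  node 9: h_left=1, h_right=1, diff=0 [OK], height=2
  node 25: h_left=-1, h_right=-1, diff=0 [OK], height=0
  node 26: h_left=0, h_right=-1, diff=1 [OK], height=1
  node 41: h_left=-1, h_right=-1, diff=0 [OK], height=0
  node 42: h_left=0, h_right=-1, diff=1 [OK], height=1
  node 32: h_left=1, h_right=1, diff=0 [OK], height=2
  node 19: h_left=2, h_right=2, diff=0 [OK], height=3
All nodes satisfy the balance condition.
Result: Balanced


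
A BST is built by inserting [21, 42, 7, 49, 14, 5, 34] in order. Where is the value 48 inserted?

Starting tree (level order): [21, 7, 42, 5, 14, 34, 49]
Insertion path: 21 -> 42 -> 49
Result: insert 48 as left child of 49
Final tree (level order): [21, 7, 42, 5, 14, 34, 49, None, None, None, None, None, None, 48]


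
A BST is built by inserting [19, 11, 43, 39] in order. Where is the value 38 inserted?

Starting tree (level order): [19, 11, 43, None, None, 39]
Insertion path: 19 -> 43 -> 39
Result: insert 38 as left child of 39
Final tree (level order): [19, 11, 43, None, None, 39, None, 38]


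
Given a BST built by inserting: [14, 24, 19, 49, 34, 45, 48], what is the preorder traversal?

Tree insertion order: [14, 24, 19, 49, 34, 45, 48]
Tree (level-order array): [14, None, 24, 19, 49, None, None, 34, None, None, 45, None, 48]
Preorder traversal: [14, 24, 19, 49, 34, 45, 48]


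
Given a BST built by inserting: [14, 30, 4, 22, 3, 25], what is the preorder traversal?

Tree insertion order: [14, 30, 4, 22, 3, 25]
Tree (level-order array): [14, 4, 30, 3, None, 22, None, None, None, None, 25]
Preorder traversal: [14, 4, 3, 30, 22, 25]


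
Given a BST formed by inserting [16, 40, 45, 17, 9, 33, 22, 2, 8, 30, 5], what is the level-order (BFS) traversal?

Tree insertion order: [16, 40, 45, 17, 9, 33, 22, 2, 8, 30, 5]
Tree (level-order array): [16, 9, 40, 2, None, 17, 45, None, 8, None, 33, None, None, 5, None, 22, None, None, None, None, 30]
BFS from the root, enqueuing left then right child of each popped node:
  queue [16] -> pop 16, enqueue [9, 40], visited so far: [16]
  queue [9, 40] -> pop 9, enqueue [2], visited so far: [16, 9]
  queue [40, 2] -> pop 40, enqueue [17, 45], visited so far: [16, 9, 40]
  queue [2, 17, 45] -> pop 2, enqueue [8], visited so far: [16, 9, 40, 2]
  queue [17, 45, 8] -> pop 17, enqueue [33], visited so far: [16, 9, 40, 2, 17]
  queue [45, 8, 33] -> pop 45, enqueue [none], visited so far: [16, 9, 40, 2, 17, 45]
  queue [8, 33] -> pop 8, enqueue [5], visited so far: [16, 9, 40, 2, 17, 45, 8]
  queue [33, 5] -> pop 33, enqueue [22], visited so far: [16, 9, 40, 2, 17, 45, 8, 33]
  queue [5, 22] -> pop 5, enqueue [none], visited so far: [16, 9, 40, 2, 17, 45, 8, 33, 5]
  queue [22] -> pop 22, enqueue [30], visited so far: [16, 9, 40, 2, 17, 45, 8, 33, 5, 22]
  queue [30] -> pop 30, enqueue [none], visited so far: [16, 9, 40, 2, 17, 45, 8, 33, 5, 22, 30]
Result: [16, 9, 40, 2, 17, 45, 8, 33, 5, 22, 30]


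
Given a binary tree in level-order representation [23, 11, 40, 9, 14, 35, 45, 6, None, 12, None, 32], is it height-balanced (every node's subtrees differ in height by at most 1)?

Tree (level-order array): [23, 11, 40, 9, 14, 35, 45, 6, None, 12, None, 32]
Definition: a tree is height-balanced if, at every node, |h(left) - h(right)| <= 1 (empty subtree has height -1).
Bottom-up per-node check:
  node 6: h_left=-1, h_right=-1, diff=0 [OK], height=0
  node 9: h_left=0, h_right=-1, diff=1 [OK], height=1
  node 12: h_left=-1, h_right=-1, diff=0 [OK], height=0
  node 14: h_left=0, h_right=-1, diff=1 [OK], height=1
  node 11: h_left=1, h_right=1, diff=0 [OK], height=2
  node 32: h_left=-1, h_right=-1, diff=0 [OK], height=0
  node 35: h_left=0, h_right=-1, diff=1 [OK], height=1
  node 45: h_left=-1, h_right=-1, diff=0 [OK], height=0
  node 40: h_left=1, h_right=0, diff=1 [OK], height=2
  node 23: h_left=2, h_right=2, diff=0 [OK], height=3
All nodes satisfy the balance condition.
Result: Balanced


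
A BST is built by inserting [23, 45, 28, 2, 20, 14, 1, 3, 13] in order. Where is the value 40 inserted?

Starting tree (level order): [23, 2, 45, 1, 20, 28, None, None, None, 14, None, None, None, 3, None, None, 13]
Insertion path: 23 -> 45 -> 28
Result: insert 40 as right child of 28
Final tree (level order): [23, 2, 45, 1, 20, 28, None, None, None, 14, None, None, 40, 3, None, None, None, None, 13]


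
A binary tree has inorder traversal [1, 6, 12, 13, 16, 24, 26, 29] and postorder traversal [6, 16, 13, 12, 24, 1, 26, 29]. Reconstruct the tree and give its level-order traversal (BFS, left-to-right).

Inorder:   [1, 6, 12, 13, 16, 24, 26, 29]
Postorder: [6, 16, 13, 12, 24, 1, 26, 29]
Algorithm: postorder visits root last, so walk postorder right-to-left;
each value is the root of the current inorder slice — split it at that
value, recurse on the right subtree first, then the left.
Recursive splits:
  root=29; inorder splits into left=[1, 6, 12, 13, 16, 24, 26], right=[]
  root=26; inorder splits into left=[1, 6, 12, 13, 16, 24], right=[]
  root=1; inorder splits into left=[], right=[6, 12, 13, 16, 24]
  root=24; inorder splits into left=[6, 12, 13, 16], right=[]
  root=12; inorder splits into left=[6], right=[13, 16]
  root=13; inorder splits into left=[], right=[16]
  root=16; inorder splits into left=[], right=[]
  root=6; inorder splits into left=[], right=[]
Reconstructed level-order: [29, 26, 1, 24, 12, 6, 13, 16]


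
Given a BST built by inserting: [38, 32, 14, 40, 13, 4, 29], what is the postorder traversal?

Tree insertion order: [38, 32, 14, 40, 13, 4, 29]
Tree (level-order array): [38, 32, 40, 14, None, None, None, 13, 29, 4]
Postorder traversal: [4, 13, 29, 14, 32, 40, 38]


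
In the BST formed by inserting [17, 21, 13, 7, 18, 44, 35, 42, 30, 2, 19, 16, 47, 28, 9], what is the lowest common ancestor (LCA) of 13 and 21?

Tree insertion order: [17, 21, 13, 7, 18, 44, 35, 42, 30, 2, 19, 16, 47, 28, 9]
Tree (level-order array): [17, 13, 21, 7, 16, 18, 44, 2, 9, None, None, None, 19, 35, 47, None, None, None, None, None, None, 30, 42, None, None, 28]
In a BST, the LCA of p=13, q=21 is the first node v on the
root-to-leaf path with p <= v <= q (go left if both < v, right if both > v).
Walk from root:
  at 17: 13 <= 17 <= 21, this is the LCA
LCA = 17


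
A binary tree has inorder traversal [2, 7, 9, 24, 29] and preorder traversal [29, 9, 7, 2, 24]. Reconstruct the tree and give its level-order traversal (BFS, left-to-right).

Inorder:  [2, 7, 9, 24, 29]
Preorder: [29, 9, 7, 2, 24]
Algorithm: preorder visits root first, so consume preorder in order;
for each root, split the current inorder slice at that value into
left-subtree inorder and right-subtree inorder, then recurse.
Recursive splits:
  root=29; inorder splits into left=[2, 7, 9, 24], right=[]
  root=9; inorder splits into left=[2, 7], right=[24]
  root=7; inorder splits into left=[2], right=[]
  root=2; inorder splits into left=[], right=[]
  root=24; inorder splits into left=[], right=[]
Reconstructed level-order: [29, 9, 7, 24, 2]


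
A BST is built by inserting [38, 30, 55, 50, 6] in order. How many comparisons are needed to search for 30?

Search path for 30: 38 -> 30
Found: True
Comparisons: 2


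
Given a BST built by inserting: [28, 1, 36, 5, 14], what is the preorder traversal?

Tree insertion order: [28, 1, 36, 5, 14]
Tree (level-order array): [28, 1, 36, None, 5, None, None, None, 14]
Preorder traversal: [28, 1, 5, 14, 36]


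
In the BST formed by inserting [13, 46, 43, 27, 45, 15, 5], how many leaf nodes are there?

Tree built from: [13, 46, 43, 27, 45, 15, 5]
Tree (level-order array): [13, 5, 46, None, None, 43, None, 27, 45, 15]
Rule: A leaf has 0 children.
Per-node child counts:
  node 13: 2 child(ren)
  node 5: 0 child(ren)
  node 46: 1 child(ren)
  node 43: 2 child(ren)
  node 27: 1 child(ren)
  node 15: 0 child(ren)
  node 45: 0 child(ren)
Matching nodes: [5, 15, 45]
Count of leaf nodes: 3


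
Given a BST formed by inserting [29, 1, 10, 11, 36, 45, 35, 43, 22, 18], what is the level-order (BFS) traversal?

Tree insertion order: [29, 1, 10, 11, 36, 45, 35, 43, 22, 18]
Tree (level-order array): [29, 1, 36, None, 10, 35, 45, None, 11, None, None, 43, None, None, 22, None, None, 18]
BFS from the root, enqueuing left then right child of each popped node:
  queue [29] -> pop 29, enqueue [1, 36], visited so far: [29]
  queue [1, 36] -> pop 1, enqueue [10], visited so far: [29, 1]
  queue [36, 10] -> pop 36, enqueue [35, 45], visited so far: [29, 1, 36]
  queue [10, 35, 45] -> pop 10, enqueue [11], visited so far: [29, 1, 36, 10]
  queue [35, 45, 11] -> pop 35, enqueue [none], visited so far: [29, 1, 36, 10, 35]
  queue [45, 11] -> pop 45, enqueue [43], visited so far: [29, 1, 36, 10, 35, 45]
  queue [11, 43] -> pop 11, enqueue [22], visited so far: [29, 1, 36, 10, 35, 45, 11]
  queue [43, 22] -> pop 43, enqueue [none], visited so far: [29, 1, 36, 10, 35, 45, 11, 43]
  queue [22] -> pop 22, enqueue [18], visited so far: [29, 1, 36, 10, 35, 45, 11, 43, 22]
  queue [18] -> pop 18, enqueue [none], visited so far: [29, 1, 36, 10, 35, 45, 11, 43, 22, 18]
Result: [29, 1, 36, 10, 35, 45, 11, 43, 22, 18]


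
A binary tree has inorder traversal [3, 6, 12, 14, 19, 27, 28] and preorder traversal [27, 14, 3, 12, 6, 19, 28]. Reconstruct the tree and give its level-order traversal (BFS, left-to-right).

Inorder:  [3, 6, 12, 14, 19, 27, 28]
Preorder: [27, 14, 3, 12, 6, 19, 28]
Algorithm: preorder visits root first, so consume preorder in order;
for each root, split the current inorder slice at that value into
left-subtree inorder and right-subtree inorder, then recurse.
Recursive splits:
  root=27; inorder splits into left=[3, 6, 12, 14, 19], right=[28]
  root=14; inorder splits into left=[3, 6, 12], right=[19]
  root=3; inorder splits into left=[], right=[6, 12]
  root=12; inorder splits into left=[6], right=[]
  root=6; inorder splits into left=[], right=[]
  root=19; inorder splits into left=[], right=[]
  root=28; inorder splits into left=[], right=[]
Reconstructed level-order: [27, 14, 28, 3, 19, 12, 6]


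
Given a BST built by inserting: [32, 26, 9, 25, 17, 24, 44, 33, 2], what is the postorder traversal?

Tree insertion order: [32, 26, 9, 25, 17, 24, 44, 33, 2]
Tree (level-order array): [32, 26, 44, 9, None, 33, None, 2, 25, None, None, None, None, 17, None, None, 24]
Postorder traversal: [2, 24, 17, 25, 9, 26, 33, 44, 32]


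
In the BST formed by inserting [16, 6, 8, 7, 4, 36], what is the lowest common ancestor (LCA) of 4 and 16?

Tree insertion order: [16, 6, 8, 7, 4, 36]
Tree (level-order array): [16, 6, 36, 4, 8, None, None, None, None, 7]
In a BST, the LCA of p=4, q=16 is the first node v on the
root-to-leaf path with p <= v <= q (go left if both < v, right if both > v).
Walk from root:
  at 16: 4 <= 16 <= 16, this is the LCA
LCA = 16


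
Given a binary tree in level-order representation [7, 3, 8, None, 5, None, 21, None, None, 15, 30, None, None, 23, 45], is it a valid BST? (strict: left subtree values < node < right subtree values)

Level-order array: [7, 3, 8, None, 5, None, 21, None, None, 15, 30, None, None, 23, 45]
Validate using subtree bounds (lo, hi): at each node, require lo < value < hi,
then recurse left with hi=value and right with lo=value.
Preorder trace (stopping at first violation):
  at node 7 with bounds (-inf, +inf): OK
  at node 3 with bounds (-inf, 7): OK
  at node 5 with bounds (3, 7): OK
  at node 8 with bounds (7, +inf): OK
  at node 21 with bounds (8, +inf): OK
  at node 15 with bounds (8, 21): OK
  at node 30 with bounds (21, +inf): OK
  at node 23 with bounds (21, 30): OK
  at node 45 with bounds (30, +inf): OK
No violation found at any node.
Result: Valid BST


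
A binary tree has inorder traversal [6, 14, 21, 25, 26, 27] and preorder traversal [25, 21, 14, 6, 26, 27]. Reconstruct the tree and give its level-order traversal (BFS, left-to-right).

Inorder:  [6, 14, 21, 25, 26, 27]
Preorder: [25, 21, 14, 6, 26, 27]
Algorithm: preorder visits root first, so consume preorder in order;
for each root, split the current inorder slice at that value into
left-subtree inorder and right-subtree inorder, then recurse.
Recursive splits:
  root=25; inorder splits into left=[6, 14, 21], right=[26, 27]
  root=21; inorder splits into left=[6, 14], right=[]
  root=14; inorder splits into left=[6], right=[]
  root=6; inorder splits into left=[], right=[]
  root=26; inorder splits into left=[], right=[27]
  root=27; inorder splits into left=[], right=[]
Reconstructed level-order: [25, 21, 26, 14, 27, 6]


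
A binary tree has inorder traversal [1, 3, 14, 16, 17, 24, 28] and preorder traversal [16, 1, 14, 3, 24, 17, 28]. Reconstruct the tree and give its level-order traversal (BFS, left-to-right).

Inorder:  [1, 3, 14, 16, 17, 24, 28]
Preorder: [16, 1, 14, 3, 24, 17, 28]
Algorithm: preorder visits root first, so consume preorder in order;
for each root, split the current inorder slice at that value into
left-subtree inorder and right-subtree inorder, then recurse.
Recursive splits:
  root=16; inorder splits into left=[1, 3, 14], right=[17, 24, 28]
  root=1; inorder splits into left=[], right=[3, 14]
  root=14; inorder splits into left=[3], right=[]
  root=3; inorder splits into left=[], right=[]
  root=24; inorder splits into left=[17], right=[28]
  root=17; inorder splits into left=[], right=[]
  root=28; inorder splits into left=[], right=[]
Reconstructed level-order: [16, 1, 24, 14, 17, 28, 3]


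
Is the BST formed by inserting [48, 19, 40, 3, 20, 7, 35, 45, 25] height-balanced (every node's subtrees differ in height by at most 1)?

Tree (level-order array): [48, 19, None, 3, 40, None, 7, 20, 45, None, None, None, 35, None, None, 25]
Definition: a tree is height-balanced if, at every node, |h(left) - h(right)| <= 1 (empty subtree has height -1).
Bottom-up per-node check:
  node 7: h_left=-1, h_right=-1, diff=0 [OK], height=0
  node 3: h_left=-1, h_right=0, diff=1 [OK], height=1
  node 25: h_left=-1, h_right=-1, diff=0 [OK], height=0
  node 35: h_left=0, h_right=-1, diff=1 [OK], height=1
  node 20: h_left=-1, h_right=1, diff=2 [FAIL (|-1-1|=2 > 1)], height=2
  node 45: h_left=-1, h_right=-1, diff=0 [OK], height=0
  node 40: h_left=2, h_right=0, diff=2 [FAIL (|2-0|=2 > 1)], height=3
  node 19: h_left=1, h_right=3, diff=2 [FAIL (|1-3|=2 > 1)], height=4
  node 48: h_left=4, h_right=-1, diff=5 [FAIL (|4--1|=5 > 1)], height=5
Node 20 violates the condition: |-1 - 1| = 2 > 1.
Result: Not balanced


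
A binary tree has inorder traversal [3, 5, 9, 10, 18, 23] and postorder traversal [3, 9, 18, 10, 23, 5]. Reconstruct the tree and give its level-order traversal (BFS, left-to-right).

Inorder:   [3, 5, 9, 10, 18, 23]
Postorder: [3, 9, 18, 10, 23, 5]
Algorithm: postorder visits root last, so walk postorder right-to-left;
each value is the root of the current inorder slice — split it at that
value, recurse on the right subtree first, then the left.
Recursive splits:
  root=5; inorder splits into left=[3], right=[9, 10, 18, 23]
  root=23; inorder splits into left=[9, 10, 18], right=[]
  root=10; inorder splits into left=[9], right=[18]
  root=18; inorder splits into left=[], right=[]
  root=9; inorder splits into left=[], right=[]
  root=3; inorder splits into left=[], right=[]
Reconstructed level-order: [5, 3, 23, 10, 9, 18]


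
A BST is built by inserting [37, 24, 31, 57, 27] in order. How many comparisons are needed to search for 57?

Search path for 57: 37 -> 57
Found: True
Comparisons: 2


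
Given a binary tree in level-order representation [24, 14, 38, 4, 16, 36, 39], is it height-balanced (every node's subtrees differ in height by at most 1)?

Tree (level-order array): [24, 14, 38, 4, 16, 36, 39]
Definition: a tree is height-balanced if, at every node, |h(left) - h(right)| <= 1 (empty subtree has height -1).
Bottom-up per-node check:
  node 4: h_left=-1, h_right=-1, diff=0 [OK], height=0
  node 16: h_left=-1, h_right=-1, diff=0 [OK], height=0
  node 14: h_left=0, h_right=0, diff=0 [OK], height=1
  node 36: h_left=-1, h_right=-1, diff=0 [OK], height=0
  node 39: h_left=-1, h_right=-1, diff=0 [OK], height=0
  node 38: h_left=0, h_right=0, diff=0 [OK], height=1
  node 24: h_left=1, h_right=1, diff=0 [OK], height=2
All nodes satisfy the balance condition.
Result: Balanced


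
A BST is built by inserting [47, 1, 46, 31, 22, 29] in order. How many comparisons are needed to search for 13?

Search path for 13: 47 -> 1 -> 46 -> 31 -> 22
Found: False
Comparisons: 5


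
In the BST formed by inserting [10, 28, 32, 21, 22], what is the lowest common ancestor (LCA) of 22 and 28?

Tree insertion order: [10, 28, 32, 21, 22]
Tree (level-order array): [10, None, 28, 21, 32, None, 22]
In a BST, the LCA of p=22, q=28 is the first node v on the
root-to-leaf path with p <= v <= q (go left if both < v, right if both > v).
Walk from root:
  at 10: both 22 and 28 > 10, go right
  at 28: 22 <= 28 <= 28, this is the LCA
LCA = 28


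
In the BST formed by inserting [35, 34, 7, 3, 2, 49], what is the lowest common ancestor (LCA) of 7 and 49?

Tree insertion order: [35, 34, 7, 3, 2, 49]
Tree (level-order array): [35, 34, 49, 7, None, None, None, 3, None, 2]
In a BST, the LCA of p=7, q=49 is the first node v on the
root-to-leaf path with p <= v <= q (go left if both < v, right if both > v).
Walk from root:
  at 35: 7 <= 35 <= 49, this is the LCA
LCA = 35


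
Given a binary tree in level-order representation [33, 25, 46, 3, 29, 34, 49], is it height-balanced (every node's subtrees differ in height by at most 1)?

Tree (level-order array): [33, 25, 46, 3, 29, 34, 49]
Definition: a tree is height-balanced if, at every node, |h(left) - h(right)| <= 1 (empty subtree has height -1).
Bottom-up per-node check:
  node 3: h_left=-1, h_right=-1, diff=0 [OK], height=0
  node 29: h_left=-1, h_right=-1, diff=0 [OK], height=0
  node 25: h_left=0, h_right=0, diff=0 [OK], height=1
  node 34: h_left=-1, h_right=-1, diff=0 [OK], height=0
  node 49: h_left=-1, h_right=-1, diff=0 [OK], height=0
  node 46: h_left=0, h_right=0, diff=0 [OK], height=1
  node 33: h_left=1, h_right=1, diff=0 [OK], height=2
All nodes satisfy the balance condition.
Result: Balanced


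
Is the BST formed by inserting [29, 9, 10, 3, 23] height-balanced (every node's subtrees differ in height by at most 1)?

Tree (level-order array): [29, 9, None, 3, 10, None, None, None, 23]
Definition: a tree is height-balanced if, at every node, |h(left) - h(right)| <= 1 (empty subtree has height -1).
Bottom-up per-node check:
  node 3: h_left=-1, h_right=-1, diff=0 [OK], height=0
  node 23: h_left=-1, h_right=-1, diff=0 [OK], height=0
  node 10: h_left=-1, h_right=0, diff=1 [OK], height=1
  node 9: h_left=0, h_right=1, diff=1 [OK], height=2
  node 29: h_left=2, h_right=-1, diff=3 [FAIL (|2--1|=3 > 1)], height=3
Node 29 violates the condition: |2 - -1| = 3 > 1.
Result: Not balanced


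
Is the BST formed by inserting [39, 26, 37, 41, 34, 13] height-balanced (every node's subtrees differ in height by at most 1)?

Tree (level-order array): [39, 26, 41, 13, 37, None, None, None, None, 34]
Definition: a tree is height-balanced if, at every node, |h(left) - h(right)| <= 1 (empty subtree has height -1).
Bottom-up per-node check:
  node 13: h_left=-1, h_right=-1, diff=0 [OK], height=0
  node 34: h_left=-1, h_right=-1, diff=0 [OK], height=0
  node 37: h_left=0, h_right=-1, diff=1 [OK], height=1
  node 26: h_left=0, h_right=1, diff=1 [OK], height=2
  node 41: h_left=-1, h_right=-1, diff=0 [OK], height=0
  node 39: h_left=2, h_right=0, diff=2 [FAIL (|2-0|=2 > 1)], height=3
Node 39 violates the condition: |2 - 0| = 2 > 1.
Result: Not balanced


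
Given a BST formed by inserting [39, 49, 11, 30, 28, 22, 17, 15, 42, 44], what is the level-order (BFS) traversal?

Tree insertion order: [39, 49, 11, 30, 28, 22, 17, 15, 42, 44]
Tree (level-order array): [39, 11, 49, None, 30, 42, None, 28, None, None, 44, 22, None, None, None, 17, None, 15]
BFS from the root, enqueuing left then right child of each popped node:
  queue [39] -> pop 39, enqueue [11, 49], visited so far: [39]
  queue [11, 49] -> pop 11, enqueue [30], visited so far: [39, 11]
  queue [49, 30] -> pop 49, enqueue [42], visited so far: [39, 11, 49]
  queue [30, 42] -> pop 30, enqueue [28], visited so far: [39, 11, 49, 30]
  queue [42, 28] -> pop 42, enqueue [44], visited so far: [39, 11, 49, 30, 42]
  queue [28, 44] -> pop 28, enqueue [22], visited so far: [39, 11, 49, 30, 42, 28]
  queue [44, 22] -> pop 44, enqueue [none], visited so far: [39, 11, 49, 30, 42, 28, 44]
  queue [22] -> pop 22, enqueue [17], visited so far: [39, 11, 49, 30, 42, 28, 44, 22]
  queue [17] -> pop 17, enqueue [15], visited so far: [39, 11, 49, 30, 42, 28, 44, 22, 17]
  queue [15] -> pop 15, enqueue [none], visited so far: [39, 11, 49, 30, 42, 28, 44, 22, 17, 15]
Result: [39, 11, 49, 30, 42, 28, 44, 22, 17, 15]


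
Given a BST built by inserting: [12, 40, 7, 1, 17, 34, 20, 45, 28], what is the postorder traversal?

Tree insertion order: [12, 40, 7, 1, 17, 34, 20, 45, 28]
Tree (level-order array): [12, 7, 40, 1, None, 17, 45, None, None, None, 34, None, None, 20, None, None, 28]
Postorder traversal: [1, 7, 28, 20, 34, 17, 45, 40, 12]


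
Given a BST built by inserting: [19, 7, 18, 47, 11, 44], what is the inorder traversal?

Tree insertion order: [19, 7, 18, 47, 11, 44]
Tree (level-order array): [19, 7, 47, None, 18, 44, None, 11]
Inorder traversal: [7, 11, 18, 19, 44, 47]


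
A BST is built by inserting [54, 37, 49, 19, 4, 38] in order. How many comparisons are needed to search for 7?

Search path for 7: 54 -> 37 -> 19 -> 4
Found: False
Comparisons: 4


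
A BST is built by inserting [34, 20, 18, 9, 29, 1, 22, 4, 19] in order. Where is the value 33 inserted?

Starting tree (level order): [34, 20, None, 18, 29, 9, 19, 22, None, 1, None, None, None, None, None, None, 4]
Insertion path: 34 -> 20 -> 29
Result: insert 33 as right child of 29
Final tree (level order): [34, 20, None, 18, 29, 9, 19, 22, 33, 1, None, None, None, None, None, None, None, None, 4]


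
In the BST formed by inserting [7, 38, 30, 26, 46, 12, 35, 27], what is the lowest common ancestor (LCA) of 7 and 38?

Tree insertion order: [7, 38, 30, 26, 46, 12, 35, 27]
Tree (level-order array): [7, None, 38, 30, 46, 26, 35, None, None, 12, 27]
In a BST, the LCA of p=7, q=38 is the first node v on the
root-to-leaf path with p <= v <= q (go left if both < v, right if both > v).
Walk from root:
  at 7: 7 <= 7 <= 38, this is the LCA
LCA = 7


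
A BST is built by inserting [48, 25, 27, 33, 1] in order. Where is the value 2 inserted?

Starting tree (level order): [48, 25, None, 1, 27, None, None, None, 33]
Insertion path: 48 -> 25 -> 1
Result: insert 2 as right child of 1
Final tree (level order): [48, 25, None, 1, 27, None, 2, None, 33]


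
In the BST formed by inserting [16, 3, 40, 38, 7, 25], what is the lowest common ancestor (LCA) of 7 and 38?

Tree insertion order: [16, 3, 40, 38, 7, 25]
Tree (level-order array): [16, 3, 40, None, 7, 38, None, None, None, 25]
In a BST, the LCA of p=7, q=38 is the first node v on the
root-to-leaf path with p <= v <= q (go left if both < v, right if both > v).
Walk from root:
  at 16: 7 <= 16 <= 38, this is the LCA
LCA = 16


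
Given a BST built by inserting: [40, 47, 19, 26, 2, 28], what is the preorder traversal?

Tree insertion order: [40, 47, 19, 26, 2, 28]
Tree (level-order array): [40, 19, 47, 2, 26, None, None, None, None, None, 28]
Preorder traversal: [40, 19, 2, 26, 28, 47]


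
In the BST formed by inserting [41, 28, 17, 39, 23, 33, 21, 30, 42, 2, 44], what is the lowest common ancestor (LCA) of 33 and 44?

Tree insertion order: [41, 28, 17, 39, 23, 33, 21, 30, 42, 2, 44]
Tree (level-order array): [41, 28, 42, 17, 39, None, 44, 2, 23, 33, None, None, None, None, None, 21, None, 30]
In a BST, the LCA of p=33, q=44 is the first node v on the
root-to-leaf path with p <= v <= q (go left if both < v, right if both > v).
Walk from root:
  at 41: 33 <= 41 <= 44, this is the LCA
LCA = 41


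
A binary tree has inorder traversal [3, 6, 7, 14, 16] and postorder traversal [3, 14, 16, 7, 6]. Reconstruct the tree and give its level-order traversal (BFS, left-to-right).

Inorder:   [3, 6, 7, 14, 16]
Postorder: [3, 14, 16, 7, 6]
Algorithm: postorder visits root last, so walk postorder right-to-left;
each value is the root of the current inorder slice — split it at that
value, recurse on the right subtree first, then the left.
Recursive splits:
  root=6; inorder splits into left=[3], right=[7, 14, 16]
  root=7; inorder splits into left=[], right=[14, 16]
  root=16; inorder splits into left=[14], right=[]
  root=14; inorder splits into left=[], right=[]
  root=3; inorder splits into left=[], right=[]
Reconstructed level-order: [6, 3, 7, 16, 14]


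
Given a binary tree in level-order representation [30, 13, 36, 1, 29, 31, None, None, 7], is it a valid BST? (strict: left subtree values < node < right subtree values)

Level-order array: [30, 13, 36, 1, 29, 31, None, None, 7]
Validate using subtree bounds (lo, hi): at each node, require lo < value < hi,
then recurse left with hi=value and right with lo=value.
Preorder trace (stopping at first violation):
  at node 30 with bounds (-inf, +inf): OK
  at node 13 with bounds (-inf, 30): OK
  at node 1 with bounds (-inf, 13): OK
  at node 7 with bounds (1, 13): OK
  at node 29 with bounds (13, 30): OK
  at node 36 with bounds (30, +inf): OK
  at node 31 with bounds (30, 36): OK
No violation found at any node.
Result: Valid BST
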